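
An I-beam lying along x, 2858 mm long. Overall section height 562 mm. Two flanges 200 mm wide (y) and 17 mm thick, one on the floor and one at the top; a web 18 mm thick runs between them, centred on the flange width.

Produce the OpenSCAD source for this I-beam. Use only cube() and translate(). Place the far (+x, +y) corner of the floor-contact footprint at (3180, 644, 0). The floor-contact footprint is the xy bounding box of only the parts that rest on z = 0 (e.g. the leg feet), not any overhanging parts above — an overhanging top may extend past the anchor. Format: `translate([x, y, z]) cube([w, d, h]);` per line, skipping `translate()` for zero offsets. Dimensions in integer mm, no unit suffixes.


translate([322, 444, 0]) cube([2858, 200, 17]);
translate([322, 535, 17]) cube([2858, 18, 528]);
translate([322, 444, 545]) cube([2858, 200, 17]);


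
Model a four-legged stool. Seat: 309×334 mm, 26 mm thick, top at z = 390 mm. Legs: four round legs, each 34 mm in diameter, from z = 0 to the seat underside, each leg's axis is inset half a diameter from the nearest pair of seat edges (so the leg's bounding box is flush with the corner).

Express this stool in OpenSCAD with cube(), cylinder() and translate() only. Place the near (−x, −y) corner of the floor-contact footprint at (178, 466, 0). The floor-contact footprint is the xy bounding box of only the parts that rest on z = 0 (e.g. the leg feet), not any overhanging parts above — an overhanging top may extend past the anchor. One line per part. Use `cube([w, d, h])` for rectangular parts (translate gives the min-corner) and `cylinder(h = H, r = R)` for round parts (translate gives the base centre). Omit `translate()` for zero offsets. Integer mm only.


translate([178, 466, 364]) cube([309, 334, 26]);
translate([195, 483, 0]) cylinder(h = 364, r = 17);
translate([470, 483, 0]) cylinder(h = 364, r = 17);
translate([195, 783, 0]) cylinder(h = 364, r = 17);
translate([470, 783, 0]) cylinder(h = 364, r = 17);


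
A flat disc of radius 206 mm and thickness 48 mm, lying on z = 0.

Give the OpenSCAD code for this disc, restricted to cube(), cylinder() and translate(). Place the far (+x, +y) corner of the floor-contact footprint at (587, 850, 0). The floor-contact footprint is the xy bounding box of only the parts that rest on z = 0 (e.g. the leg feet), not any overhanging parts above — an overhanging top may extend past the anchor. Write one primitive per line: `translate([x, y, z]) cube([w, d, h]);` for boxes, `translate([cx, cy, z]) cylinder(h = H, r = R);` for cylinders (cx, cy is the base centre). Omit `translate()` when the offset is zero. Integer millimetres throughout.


translate([381, 644, 0]) cylinder(h = 48, r = 206);


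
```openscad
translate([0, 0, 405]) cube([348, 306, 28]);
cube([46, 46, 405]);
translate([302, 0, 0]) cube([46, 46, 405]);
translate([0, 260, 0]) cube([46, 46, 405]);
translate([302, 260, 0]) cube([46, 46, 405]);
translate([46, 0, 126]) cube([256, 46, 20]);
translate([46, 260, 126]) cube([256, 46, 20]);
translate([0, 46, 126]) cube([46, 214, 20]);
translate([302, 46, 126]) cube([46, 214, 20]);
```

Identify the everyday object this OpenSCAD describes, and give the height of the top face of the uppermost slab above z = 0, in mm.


A stool. The seat height is 433 mm.

A 348×306×28 slab at z = 405 on four corner posts — a stool. The seat top is 405 + 28 = 433 mm.


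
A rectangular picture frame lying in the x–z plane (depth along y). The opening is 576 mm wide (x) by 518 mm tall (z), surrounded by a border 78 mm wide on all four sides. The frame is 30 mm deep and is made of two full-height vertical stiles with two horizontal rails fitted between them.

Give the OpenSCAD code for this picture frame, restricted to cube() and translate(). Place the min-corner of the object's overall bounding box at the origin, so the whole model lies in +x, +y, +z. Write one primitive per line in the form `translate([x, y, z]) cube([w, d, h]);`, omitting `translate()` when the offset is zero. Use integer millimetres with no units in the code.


cube([78, 30, 674]);
translate([654, 0, 0]) cube([78, 30, 674]);
translate([78, 0, 0]) cube([576, 30, 78]);
translate([78, 0, 596]) cube([576, 30, 78]);


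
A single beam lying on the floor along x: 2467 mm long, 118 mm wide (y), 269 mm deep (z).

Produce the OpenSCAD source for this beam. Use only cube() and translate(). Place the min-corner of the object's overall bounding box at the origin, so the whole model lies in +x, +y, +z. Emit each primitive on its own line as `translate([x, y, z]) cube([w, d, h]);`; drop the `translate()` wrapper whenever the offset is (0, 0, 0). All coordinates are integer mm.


cube([2467, 118, 269]);


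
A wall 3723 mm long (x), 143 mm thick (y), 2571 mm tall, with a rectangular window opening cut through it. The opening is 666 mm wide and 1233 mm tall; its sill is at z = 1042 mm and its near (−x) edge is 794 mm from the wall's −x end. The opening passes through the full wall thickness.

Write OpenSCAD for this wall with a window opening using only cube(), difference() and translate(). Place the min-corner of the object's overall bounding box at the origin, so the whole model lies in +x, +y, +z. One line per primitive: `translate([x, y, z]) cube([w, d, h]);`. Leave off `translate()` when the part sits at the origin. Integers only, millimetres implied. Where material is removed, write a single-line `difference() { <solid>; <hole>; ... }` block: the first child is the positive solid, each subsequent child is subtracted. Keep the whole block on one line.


difference() { cube([3723, 143, 2571]); translate([794, 0, 1042]) cube([666, 143, 1233]); }


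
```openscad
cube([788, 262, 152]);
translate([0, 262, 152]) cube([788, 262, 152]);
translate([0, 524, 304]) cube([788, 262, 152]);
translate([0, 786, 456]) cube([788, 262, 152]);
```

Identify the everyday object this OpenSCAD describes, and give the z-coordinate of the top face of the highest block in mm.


A staircase. The total rise is 608 mm.

4 identical blocks, each offset up and back from the previous — a staircase. Each step is 152 mm tall and there are 4 of them, so the total rise is 4 × 152 = 608 mm.


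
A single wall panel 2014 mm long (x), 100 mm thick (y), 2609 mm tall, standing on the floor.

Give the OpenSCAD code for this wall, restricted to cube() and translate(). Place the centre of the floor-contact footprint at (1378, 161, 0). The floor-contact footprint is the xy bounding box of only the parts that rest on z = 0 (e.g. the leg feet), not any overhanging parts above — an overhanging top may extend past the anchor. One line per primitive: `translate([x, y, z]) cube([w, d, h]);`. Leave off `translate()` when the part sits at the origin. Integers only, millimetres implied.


translate([371, 111, 0]) cube([2014, 100, 2609]);


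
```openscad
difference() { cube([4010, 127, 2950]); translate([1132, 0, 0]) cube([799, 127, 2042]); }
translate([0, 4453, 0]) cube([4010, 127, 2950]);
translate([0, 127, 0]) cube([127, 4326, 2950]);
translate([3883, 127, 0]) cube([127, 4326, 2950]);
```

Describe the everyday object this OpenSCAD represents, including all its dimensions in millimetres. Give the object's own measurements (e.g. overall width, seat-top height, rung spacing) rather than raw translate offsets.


A single room: four walls, each 2950 mm tall and 127 mm thick, enclosing an outside footprint 4010×4580 mm (x × y), no floor or roof. The front and back walls (−y and +y sides) run the full x-width; the side walls fit between their inner faces. A door opening 799 mm wide and 2042 mm tall is cut through the front wall from the floor up, its −x edge 1132 mm from the wall's −x end.


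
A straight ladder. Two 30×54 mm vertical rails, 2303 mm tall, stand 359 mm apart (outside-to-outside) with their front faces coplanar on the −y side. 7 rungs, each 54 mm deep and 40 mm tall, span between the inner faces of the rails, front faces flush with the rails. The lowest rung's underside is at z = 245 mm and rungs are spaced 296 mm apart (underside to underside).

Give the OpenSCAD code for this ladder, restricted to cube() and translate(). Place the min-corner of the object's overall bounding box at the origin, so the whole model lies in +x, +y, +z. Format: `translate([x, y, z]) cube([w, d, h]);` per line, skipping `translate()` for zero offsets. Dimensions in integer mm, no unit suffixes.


cube([30, 54, 2303]);
translate([329, 0, 0]) cube([30, 54, 2303]);
translate([30, 0, 245]) cube([299, 54, 40]);
translate([30, 0, 541]) cube([299, 54, 40]);
translate([30, 0, 837]) cube([299, 54, 40]);
translate([30, 0, 1133]) cube([299, 54, 40]);
translate([30, 0, 1429]) cube([299, 54, 40]);
translate([30, 0, 1725]) cube([299, 54, 40]);
translate([30, 0, 2021]) cube([299, 54, 40]);


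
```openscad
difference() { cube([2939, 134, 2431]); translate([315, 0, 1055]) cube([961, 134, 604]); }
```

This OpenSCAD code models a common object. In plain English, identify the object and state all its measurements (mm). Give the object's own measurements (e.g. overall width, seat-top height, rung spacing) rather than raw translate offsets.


A wall 2939 mm long (x), 134 mm thick (y), 2431 mm tall, with a rectangular window opening cut through it. The opening is 961 mm wide and 604 mm tall; its sill is at z = 1055 mm and its near (−x) edge is 315 mm from the wall's −x end. The opening passes through the full wall thickness.


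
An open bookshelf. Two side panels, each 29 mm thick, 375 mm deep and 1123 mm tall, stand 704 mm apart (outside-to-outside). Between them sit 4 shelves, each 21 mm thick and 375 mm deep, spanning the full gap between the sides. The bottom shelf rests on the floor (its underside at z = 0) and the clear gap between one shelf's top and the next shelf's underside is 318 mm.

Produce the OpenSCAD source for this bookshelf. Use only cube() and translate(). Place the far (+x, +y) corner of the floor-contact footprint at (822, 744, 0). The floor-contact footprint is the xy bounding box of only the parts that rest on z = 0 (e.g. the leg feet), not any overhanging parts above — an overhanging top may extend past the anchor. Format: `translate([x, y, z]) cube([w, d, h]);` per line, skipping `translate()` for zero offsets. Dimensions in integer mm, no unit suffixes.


translate([118, 369, 0]) cube([29, 375, 1123]);
translate([793, 369, 0]) cube([29, 375, 1123]);
translate([147, 369, 0]) cube([646, 375, 21]);
translate([147, 369, 339]) cube([646, 375, 21]);
translate([147, 369, 678]) cube([646, 375, 21]);
translate([147, 369, 1017]) cube([646, 375, 21]);


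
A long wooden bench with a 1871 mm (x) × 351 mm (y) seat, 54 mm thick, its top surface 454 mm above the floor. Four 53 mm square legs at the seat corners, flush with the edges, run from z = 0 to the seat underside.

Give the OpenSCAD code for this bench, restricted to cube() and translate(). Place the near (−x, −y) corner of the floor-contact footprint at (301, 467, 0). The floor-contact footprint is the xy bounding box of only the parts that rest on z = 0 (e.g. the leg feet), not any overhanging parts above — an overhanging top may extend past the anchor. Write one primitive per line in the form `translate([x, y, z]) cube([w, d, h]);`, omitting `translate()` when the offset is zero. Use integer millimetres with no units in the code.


translate([301, 467, 400]) cube([1871, 351, 54]);
translate([301, 467, 0]) cube([53, 53, 400]);
translate([301, 765, 0]) cube([53, 53, 400]);
translate([2119, 467, 0]) cube([53, 53, 400]);
translate([2119, 765, 0]) cube([53, 53, 400]);


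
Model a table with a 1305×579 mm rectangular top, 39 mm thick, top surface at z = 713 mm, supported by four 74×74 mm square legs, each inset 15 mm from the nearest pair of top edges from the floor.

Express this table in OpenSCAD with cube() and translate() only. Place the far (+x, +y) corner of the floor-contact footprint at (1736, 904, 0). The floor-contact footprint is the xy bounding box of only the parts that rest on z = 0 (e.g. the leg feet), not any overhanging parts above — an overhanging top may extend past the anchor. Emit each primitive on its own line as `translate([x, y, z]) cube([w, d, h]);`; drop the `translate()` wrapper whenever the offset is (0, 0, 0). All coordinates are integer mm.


translate([446, 340, 674]) cube([1305, 579, 39]);
translate([461, 355, 0]) cube([74, 74, 674]);
translate([1662, 355, 0]) cube([74, 74, 674]);
translate([461, 830, 0]) cube([74, 74, 674]);
translate([1662, 830, 0]) cube([74, 74, 674]);


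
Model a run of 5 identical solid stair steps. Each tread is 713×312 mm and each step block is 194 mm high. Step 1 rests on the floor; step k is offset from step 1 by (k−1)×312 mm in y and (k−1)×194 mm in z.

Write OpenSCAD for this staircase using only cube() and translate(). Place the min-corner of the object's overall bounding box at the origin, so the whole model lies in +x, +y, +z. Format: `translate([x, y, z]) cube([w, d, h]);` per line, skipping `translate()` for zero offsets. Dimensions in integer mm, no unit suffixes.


cube([713, 312, 194]);
translate([0, 312, 194]) cube([713, 312, 194]);
translate([0, 624, 388]) cube([713, 312, 194]);
translate([0, 936, 582]) cube([713, 312, 194]);
translate([0, 1248, 776]) cube([713, 312, 194]);


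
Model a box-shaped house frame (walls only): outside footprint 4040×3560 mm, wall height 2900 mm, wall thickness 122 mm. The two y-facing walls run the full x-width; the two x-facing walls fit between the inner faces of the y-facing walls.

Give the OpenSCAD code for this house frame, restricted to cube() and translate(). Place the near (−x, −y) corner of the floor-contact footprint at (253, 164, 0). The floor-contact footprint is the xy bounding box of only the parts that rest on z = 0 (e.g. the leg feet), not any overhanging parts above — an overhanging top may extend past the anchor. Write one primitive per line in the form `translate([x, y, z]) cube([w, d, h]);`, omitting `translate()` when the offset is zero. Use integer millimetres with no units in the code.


translate([253, 164, 0]) cube([4040, 122, 2900]);
translate([253, 3602, 0]) cube([4040, 122, 2900]);
translate([253, 286, 0]) cube([122, 3316, 2900]);
translate([4171, 286, 0]) cube([122, 3316, 2900]);


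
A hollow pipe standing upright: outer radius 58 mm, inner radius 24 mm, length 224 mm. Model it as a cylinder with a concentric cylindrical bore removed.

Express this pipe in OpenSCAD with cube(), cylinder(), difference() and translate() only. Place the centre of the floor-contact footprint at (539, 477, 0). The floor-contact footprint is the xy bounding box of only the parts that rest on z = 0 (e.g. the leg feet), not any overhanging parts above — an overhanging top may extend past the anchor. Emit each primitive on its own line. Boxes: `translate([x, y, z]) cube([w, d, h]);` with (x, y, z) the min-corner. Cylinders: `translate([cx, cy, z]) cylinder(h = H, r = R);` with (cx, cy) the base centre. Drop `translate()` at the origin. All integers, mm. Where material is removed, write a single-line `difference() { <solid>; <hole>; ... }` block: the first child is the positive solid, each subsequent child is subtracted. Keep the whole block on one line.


difference() { translate([539, 477, 0]) cylinder(h = 224, r = 58); translate([539, 477, 0]) cylinder(h = 224, r = 24); }


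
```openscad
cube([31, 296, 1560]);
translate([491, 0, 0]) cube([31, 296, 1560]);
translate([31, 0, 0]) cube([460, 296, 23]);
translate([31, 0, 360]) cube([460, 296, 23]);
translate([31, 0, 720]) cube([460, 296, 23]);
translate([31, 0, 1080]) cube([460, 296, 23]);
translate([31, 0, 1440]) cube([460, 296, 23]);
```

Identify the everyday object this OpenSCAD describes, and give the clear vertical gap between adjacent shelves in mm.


A bookshelf. The clear shelf gap is 337 mm.

Two tall side panels with 5 horizontal boards between them — a bookshelf. The first two shelf undersides are at z = 0 and z = 360; with shelf thickness 23, the clear gap is 360 − 0 − 23 = 337 mm.


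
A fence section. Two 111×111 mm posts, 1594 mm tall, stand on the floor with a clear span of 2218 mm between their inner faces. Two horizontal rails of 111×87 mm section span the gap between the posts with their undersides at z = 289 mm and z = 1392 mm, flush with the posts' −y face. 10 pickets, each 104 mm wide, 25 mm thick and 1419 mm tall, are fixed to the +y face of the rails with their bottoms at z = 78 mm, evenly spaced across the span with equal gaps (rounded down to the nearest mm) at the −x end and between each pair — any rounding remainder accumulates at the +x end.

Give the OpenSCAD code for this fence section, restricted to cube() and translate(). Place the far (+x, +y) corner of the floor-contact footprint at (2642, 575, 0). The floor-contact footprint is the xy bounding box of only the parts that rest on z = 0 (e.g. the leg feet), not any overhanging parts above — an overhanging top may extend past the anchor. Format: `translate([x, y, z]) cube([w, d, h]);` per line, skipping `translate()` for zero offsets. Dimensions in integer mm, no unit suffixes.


translate([202, 464, 0]) cube([111, 111, 1594]);
translate([2531, 464, 0]) cube([111, 111, 1594]);
translate([313, 464, 289]) cube([2218, 111, 87]);
translate([313, 464, 1392]) cube([2218, 111, 87]);
translate([420, 575, 78]) cube([104, 25, 1419]);
translate([631, 575, 78]) cube([104, 25, 1419]);
translate([842, 575, 78]) cube([104, 25, 1419]);
translate([1053, 575, 78]) cube([104, 25, 1419]);
translate([1264, 575, 78]) cube([104, 25, 1419]);
translate([1475, 575, 78]) cube([104, 25, 1419]);
translate([1686, 575, 78]) cube([104, 25, 1419]);
translate([1897, 575, 78]) cube([104, 25, 1419]);
translate([2108, 575, 78]) cube([104, 25, 1419]);
translate([2319, 575, 78]) cube([104, 25, 1419]);


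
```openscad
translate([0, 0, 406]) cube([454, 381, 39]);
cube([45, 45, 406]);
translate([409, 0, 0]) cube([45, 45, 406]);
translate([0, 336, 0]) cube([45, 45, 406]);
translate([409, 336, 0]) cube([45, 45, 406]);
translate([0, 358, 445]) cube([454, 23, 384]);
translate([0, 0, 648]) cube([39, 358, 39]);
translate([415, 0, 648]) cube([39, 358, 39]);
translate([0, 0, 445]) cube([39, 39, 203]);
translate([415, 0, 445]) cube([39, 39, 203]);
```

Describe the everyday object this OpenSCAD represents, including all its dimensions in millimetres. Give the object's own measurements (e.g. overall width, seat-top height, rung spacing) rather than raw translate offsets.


A chair. The seat is a 454×381×39 mm slab with its top at z = 445 mm, on four 45×45 mm corner legs (flush with the seat edges, standing on z = 0). A flat backrest 23 mm thick, 384 mm tall, spans the full seat width and rises from the seat top along its +y edge, rear face flush with the rear of the seat. Two armrests of 39×39 mm section run along each side from the seat's front edge to the front of the backrest, top faces 242 mm above the seat top and outer faces flush with the seat's x-edges; a 39×39 mm post under the front of each armrest stands on the seat at the front corner.


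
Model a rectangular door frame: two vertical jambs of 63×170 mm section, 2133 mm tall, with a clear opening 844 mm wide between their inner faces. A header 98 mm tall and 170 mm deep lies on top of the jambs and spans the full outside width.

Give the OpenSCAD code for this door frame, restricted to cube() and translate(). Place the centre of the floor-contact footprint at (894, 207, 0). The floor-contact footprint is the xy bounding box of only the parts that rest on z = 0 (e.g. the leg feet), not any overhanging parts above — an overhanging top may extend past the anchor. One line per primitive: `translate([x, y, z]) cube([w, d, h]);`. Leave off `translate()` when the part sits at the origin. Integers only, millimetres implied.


translate([409, 122, 0]) cube([63, 170, 2133]);
translate([1316, 122, 0]) cube([63, 170, 2133]);
translate([409, 122, 2133]) cube([970, 170, 98]);


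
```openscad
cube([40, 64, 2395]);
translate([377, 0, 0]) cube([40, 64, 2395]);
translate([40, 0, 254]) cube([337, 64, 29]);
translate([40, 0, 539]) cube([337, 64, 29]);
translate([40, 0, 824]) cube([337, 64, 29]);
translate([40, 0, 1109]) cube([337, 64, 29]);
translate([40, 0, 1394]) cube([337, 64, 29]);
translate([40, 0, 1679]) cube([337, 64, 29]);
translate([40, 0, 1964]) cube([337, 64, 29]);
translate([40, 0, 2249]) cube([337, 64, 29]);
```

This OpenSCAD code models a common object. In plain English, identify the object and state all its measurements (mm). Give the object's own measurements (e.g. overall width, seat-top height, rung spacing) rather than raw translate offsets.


A straight ladder. Two 40×64 mm vertical rails, 2395 mm tall, stand 417 mm apart (outside-to-outside) with their front faces coplanar on the −y side. 8 rungs, each 64 mm deep and 29 mm tall, span between the inner faces of the rails, front faces flush with the rails. The lowest rung's underside is at z = 254 mm and rungs are spaced 285 mm apart (underside to underside).


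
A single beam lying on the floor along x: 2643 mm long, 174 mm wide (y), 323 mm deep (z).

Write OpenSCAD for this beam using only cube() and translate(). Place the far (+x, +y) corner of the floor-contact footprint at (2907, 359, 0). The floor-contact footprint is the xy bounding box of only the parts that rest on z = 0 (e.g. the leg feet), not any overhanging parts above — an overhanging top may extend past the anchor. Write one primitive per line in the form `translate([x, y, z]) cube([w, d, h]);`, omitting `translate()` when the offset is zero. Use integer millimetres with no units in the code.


translate([264, 185, 0]) cube([2643, 174, 323]);


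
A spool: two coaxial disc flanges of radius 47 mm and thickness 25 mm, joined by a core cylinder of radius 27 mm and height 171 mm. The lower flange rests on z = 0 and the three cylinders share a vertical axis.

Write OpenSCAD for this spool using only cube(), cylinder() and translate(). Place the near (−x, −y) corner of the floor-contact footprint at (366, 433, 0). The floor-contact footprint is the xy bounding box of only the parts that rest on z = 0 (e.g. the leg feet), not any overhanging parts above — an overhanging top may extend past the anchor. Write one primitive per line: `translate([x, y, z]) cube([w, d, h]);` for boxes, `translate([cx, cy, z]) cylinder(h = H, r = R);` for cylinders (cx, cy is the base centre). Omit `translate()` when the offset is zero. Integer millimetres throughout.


translate([413, 480, 0]) cylinder(h = 25, r = 47);
translate([413, 480, 25]) cylinder(h = 171, r = 27);
translate([413, 480, 196]) cylinder(h = 25, r = 47);


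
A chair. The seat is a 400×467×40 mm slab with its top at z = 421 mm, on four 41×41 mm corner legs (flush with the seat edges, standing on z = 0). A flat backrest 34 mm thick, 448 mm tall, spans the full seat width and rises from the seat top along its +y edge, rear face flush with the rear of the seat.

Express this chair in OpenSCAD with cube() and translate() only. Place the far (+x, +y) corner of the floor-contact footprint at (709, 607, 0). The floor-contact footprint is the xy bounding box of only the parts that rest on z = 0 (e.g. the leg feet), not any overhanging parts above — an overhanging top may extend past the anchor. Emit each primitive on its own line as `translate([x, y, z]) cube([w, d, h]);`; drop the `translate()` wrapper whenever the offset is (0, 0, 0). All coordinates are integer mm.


translate([309, 140, 381]) cube([400, 467, 40]);
translate([309, 140, 0]) cube([41, 41, 381]);
translate([668, 140, 0]) cube([41, 41, 381]);
translate([309, 566, 0]) cube([41, 41, 381]);
translate([668, 566, 0]) cube([41, 41, 381]);
translate([309, 573, 421]) cube([400, 34, 448]);


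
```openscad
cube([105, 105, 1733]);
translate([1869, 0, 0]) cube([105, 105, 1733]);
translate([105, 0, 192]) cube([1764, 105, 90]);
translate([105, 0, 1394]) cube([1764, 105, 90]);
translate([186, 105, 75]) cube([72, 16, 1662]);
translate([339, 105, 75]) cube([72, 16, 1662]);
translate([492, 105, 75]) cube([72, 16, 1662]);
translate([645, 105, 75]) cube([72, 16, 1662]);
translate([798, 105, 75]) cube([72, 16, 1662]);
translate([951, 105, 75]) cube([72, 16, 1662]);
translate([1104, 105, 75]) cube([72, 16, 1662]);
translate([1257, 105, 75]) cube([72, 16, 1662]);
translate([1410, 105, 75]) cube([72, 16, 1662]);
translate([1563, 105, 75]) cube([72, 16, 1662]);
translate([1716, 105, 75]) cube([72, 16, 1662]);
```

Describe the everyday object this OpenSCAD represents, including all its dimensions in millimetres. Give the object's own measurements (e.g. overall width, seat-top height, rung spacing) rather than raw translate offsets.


A fence section. Two 105×105 mm posts, 1733 mm tall, stand on the floor with a clear span of 1764 mm between their inner faces. Two horizontal rails of 105×90 mm section span the gap between the posts with their undersides at z = 192 mm and z = 1394 mm, flush with the posts' −y face. 11 pickets, each 72 mm wide, 16 mm thick and 1662 mm tall, are fixed to the +y face of the rails with their bottoms at z = 75 mm, spaced across the span with a 81 mm gap after the −x post and between neighbouring pickets and before the +x post.


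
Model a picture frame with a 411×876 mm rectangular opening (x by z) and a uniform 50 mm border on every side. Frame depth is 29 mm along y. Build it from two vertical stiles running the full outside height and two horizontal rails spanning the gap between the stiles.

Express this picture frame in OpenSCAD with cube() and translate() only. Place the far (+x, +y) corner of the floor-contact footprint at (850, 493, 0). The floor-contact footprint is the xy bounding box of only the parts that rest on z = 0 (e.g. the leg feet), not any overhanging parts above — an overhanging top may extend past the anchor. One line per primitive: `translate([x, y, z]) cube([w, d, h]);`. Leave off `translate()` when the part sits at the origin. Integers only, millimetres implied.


translate([339, 464, 0]) cube([50, 29, 976]);
translate([800, 464, 0]) cube([50, 29, 976]);
translate([389, 464, 0]) cube([411, 29, 50]);
translate([389, 464, 926]) cube([411, 29, 50]);


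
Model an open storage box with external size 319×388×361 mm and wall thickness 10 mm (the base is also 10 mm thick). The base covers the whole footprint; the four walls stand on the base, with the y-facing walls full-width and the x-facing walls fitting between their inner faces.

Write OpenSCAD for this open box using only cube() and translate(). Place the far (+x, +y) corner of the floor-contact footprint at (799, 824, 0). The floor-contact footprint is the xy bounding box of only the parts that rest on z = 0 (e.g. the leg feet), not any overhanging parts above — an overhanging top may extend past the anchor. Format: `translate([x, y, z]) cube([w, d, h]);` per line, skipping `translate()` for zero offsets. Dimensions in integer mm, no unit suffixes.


translate([480, 436, 0]) cube([319, 388, 10]);
translate([480, 436, 10]) cube([319, 10, 351]);
translate([480, 814, 10]) cube([319, 10, 351]);
translate([480, 446, 10]) cube([10, 368, 351]);
translate([789, 446, 10]) cube([10, 368, 351]);


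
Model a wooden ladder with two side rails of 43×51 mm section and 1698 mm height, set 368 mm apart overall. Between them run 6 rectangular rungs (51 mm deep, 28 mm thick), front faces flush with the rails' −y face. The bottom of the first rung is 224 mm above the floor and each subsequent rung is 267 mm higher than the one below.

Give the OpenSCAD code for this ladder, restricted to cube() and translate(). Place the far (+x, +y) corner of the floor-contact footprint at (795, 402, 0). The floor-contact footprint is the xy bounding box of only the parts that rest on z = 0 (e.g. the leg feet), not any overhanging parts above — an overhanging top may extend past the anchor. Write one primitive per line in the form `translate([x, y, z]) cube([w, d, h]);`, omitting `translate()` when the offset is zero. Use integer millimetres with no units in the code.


translate([427, 351, 0]) cube([43, 51, 1698]);
translate([752, 351, 0]) cube([43, 51, 1698]);
translate([470, 351, 224]) cube([282, 51, 28]);
translate([470, 351, 491]) cube([282, 51, 28]);
translate([470, 351, 758]) cube([282, 51, 28]);
translate([470, 351, 1025]) cube([282, 51, 28]);
translate([470, 351, 1292]) cube([282, 51, 28]);
translate([470, 351, 1559]) cube([282, 51, 28]);


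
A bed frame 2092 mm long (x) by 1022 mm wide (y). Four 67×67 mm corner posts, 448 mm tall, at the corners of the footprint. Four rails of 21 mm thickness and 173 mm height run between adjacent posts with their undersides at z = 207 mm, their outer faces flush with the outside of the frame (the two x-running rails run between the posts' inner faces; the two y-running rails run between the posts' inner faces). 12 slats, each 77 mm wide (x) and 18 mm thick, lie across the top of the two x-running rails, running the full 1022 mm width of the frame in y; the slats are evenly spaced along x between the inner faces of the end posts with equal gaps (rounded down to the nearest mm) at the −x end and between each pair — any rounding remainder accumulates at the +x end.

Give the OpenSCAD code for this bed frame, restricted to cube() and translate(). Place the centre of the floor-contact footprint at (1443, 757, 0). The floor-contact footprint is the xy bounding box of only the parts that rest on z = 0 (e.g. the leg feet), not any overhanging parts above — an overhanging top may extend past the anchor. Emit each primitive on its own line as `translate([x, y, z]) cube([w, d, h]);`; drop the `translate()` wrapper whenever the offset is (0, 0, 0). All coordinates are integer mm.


translate([397, 246, 0]) cube([67, 67, 448]);
translate([397, 1201, 0]) cube([67, 67, 448]);
translate([2422, 246, 0]) cube([67, 67, 448]);
translate([2422, 1201, 0]) cube([67, 67, 448]);
translate([464, 246, 207]) cube([1958, 21, 173]);
translate([464, 1247, 207]) cube([1958, 21, 173]);
translate([397, 313, 207]) cube([21, 888, 173]);
translate([2468, 313, 207]) cube([21, 888, 173]);
translate([543, 246, 380]) cube([77, 1022, 18]);
translate([699, 246, 380]) cube([77, 1022, 18]);
translate([855, 246, 380]) cube([77, 1022, 18]);
translate([1011, 246, 380]) cube([77, 1022, 18]);
translate([1167, 246, 380]) cube([77, 1022, 18]);
translate([1323, 246, 380]) cube([77, 1022, 18]);
translate([1479, 246, 380]) cube([77, 1022, 18]);
translate([1635, 246, 380]) cube([77, 1022, 18]);
translate([1791, 246, 380]) cube([77, 1022, 18]);
translate([1947, 246, 380]) cube([77, 1022, 18]);
translate([2103, 246, 380]) cube([77, 1022, 18]);
translate([2259, 246, 380]) cube([77, 1022, 18]);


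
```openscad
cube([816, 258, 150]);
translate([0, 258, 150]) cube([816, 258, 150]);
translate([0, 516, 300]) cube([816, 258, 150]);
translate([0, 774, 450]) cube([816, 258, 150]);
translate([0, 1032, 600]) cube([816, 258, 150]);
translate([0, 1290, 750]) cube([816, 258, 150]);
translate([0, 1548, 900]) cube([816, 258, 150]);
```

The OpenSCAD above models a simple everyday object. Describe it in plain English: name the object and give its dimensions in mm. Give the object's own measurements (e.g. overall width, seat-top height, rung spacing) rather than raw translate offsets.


A straight staircase of 7 solid steps. Each step is 816 mm wide (x), 258 mm deep (y, the going) and 150 mm tall (the rise). The first step rests on the floor; each subsequent step sits one going further in +y and one rise higher in +z, directly behind and above the previous step with no overlap.


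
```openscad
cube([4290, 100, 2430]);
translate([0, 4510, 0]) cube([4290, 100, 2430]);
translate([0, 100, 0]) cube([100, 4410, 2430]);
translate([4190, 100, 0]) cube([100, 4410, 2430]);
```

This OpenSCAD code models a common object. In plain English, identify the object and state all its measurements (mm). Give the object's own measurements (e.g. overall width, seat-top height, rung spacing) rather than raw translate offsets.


The wall frame of a small rectangular building: four walls, each 2430 mm tall and 100 mm thick, enclosing a footprint 4290 mm (x) by 4610 mm (y) outside-to-outside, with no floor or roof. The front and back walls (the −y and +y sides) span the full width; the two side walls fit between them.


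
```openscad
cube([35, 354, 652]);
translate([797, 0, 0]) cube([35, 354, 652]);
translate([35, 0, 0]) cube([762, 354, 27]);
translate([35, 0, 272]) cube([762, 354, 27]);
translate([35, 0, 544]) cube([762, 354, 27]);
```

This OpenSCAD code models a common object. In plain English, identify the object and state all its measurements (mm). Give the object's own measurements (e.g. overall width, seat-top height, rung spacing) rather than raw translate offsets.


An open bookshelf. Two side panels, each 35 mm thick, 354 mm deep and 652 mm tall, stand 832 mm apart (outside-to-outside). Between them sit 3 shelves, each 27 mm thick and 354 mm deep, spanning the full gap between the sides. The bottom shelf rests on the floor (its underside at z = 0) and the clear gap between one shelf's top and the next shelf's underside is 245 mm.


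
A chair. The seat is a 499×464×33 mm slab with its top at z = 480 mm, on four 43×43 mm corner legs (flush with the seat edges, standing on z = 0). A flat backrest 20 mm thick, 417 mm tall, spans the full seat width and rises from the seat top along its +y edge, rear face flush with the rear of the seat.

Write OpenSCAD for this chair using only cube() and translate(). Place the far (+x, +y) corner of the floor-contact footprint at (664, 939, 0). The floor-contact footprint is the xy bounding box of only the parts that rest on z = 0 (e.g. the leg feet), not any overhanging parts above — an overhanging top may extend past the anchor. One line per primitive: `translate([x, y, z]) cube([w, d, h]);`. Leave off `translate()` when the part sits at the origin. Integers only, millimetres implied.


translate([165, 475, 447]) cube([499, 464, 33]);
translate([165, 475, 0]) cube([43, 43, 447]);
translate([621, 475, 0]) cube([43, 43, 447]);
translate([165, 896, 0]) cube([43, 43, 447]);
translate([621, 896, 0]) cube([43, 43, 447]);
translate([165, 919, 480]) cube([499, 20, 417]);


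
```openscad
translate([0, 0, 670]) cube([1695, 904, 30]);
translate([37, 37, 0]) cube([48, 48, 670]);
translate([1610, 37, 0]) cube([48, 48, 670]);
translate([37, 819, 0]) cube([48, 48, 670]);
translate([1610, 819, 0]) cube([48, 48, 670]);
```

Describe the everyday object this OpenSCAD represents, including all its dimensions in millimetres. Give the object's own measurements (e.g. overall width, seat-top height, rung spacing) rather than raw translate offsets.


A table: top 1695 mm (x) × 904 mm (y), 30 mm thick, upper face at z = 700 mm, on four 48×48 mm square legs, each inset 37 mm from the nearest pair of top edges from z = 0 to the bottom of the top.


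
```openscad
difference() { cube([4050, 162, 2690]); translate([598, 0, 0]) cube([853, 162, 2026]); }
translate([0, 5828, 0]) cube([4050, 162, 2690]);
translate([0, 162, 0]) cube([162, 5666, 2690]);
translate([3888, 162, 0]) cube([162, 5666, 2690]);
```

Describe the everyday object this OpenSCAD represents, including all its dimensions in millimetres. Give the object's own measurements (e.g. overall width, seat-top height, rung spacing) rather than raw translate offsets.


A single room: four walls, each 2690 mm tall and 162 mm thick, enclosing an outside footprint 4050×5990 mm (x × y), no floor or roof. The front and back walls (−y and +y sides) run the full x-width; the side walls fit between their inner faces. A door opening 853 mm wide and 2026 mm tall is cut through the front wall from the floor up, its −x edge 598 mm from the wall's −x end.


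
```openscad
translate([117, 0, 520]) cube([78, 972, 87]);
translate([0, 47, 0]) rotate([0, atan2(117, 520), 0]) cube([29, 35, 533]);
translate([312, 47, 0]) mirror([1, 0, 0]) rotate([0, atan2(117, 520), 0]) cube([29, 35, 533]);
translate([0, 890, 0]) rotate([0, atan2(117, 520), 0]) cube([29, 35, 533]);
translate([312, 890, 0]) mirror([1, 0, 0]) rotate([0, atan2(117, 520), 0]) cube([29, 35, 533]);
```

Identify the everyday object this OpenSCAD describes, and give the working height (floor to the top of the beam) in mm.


A sawhorse. The overall height is 607 mm.

A beam across two mirrored pairs of raked legs — a sawhorse. The beam's underside is at z = 520 (matching the legs' vertical rise in atan2(117, 520)) and the beam is 87 mm tall, so its top is at 520 + 87 = 607 mm. The raked legs top out at the beam's underside, so that is the highest point.


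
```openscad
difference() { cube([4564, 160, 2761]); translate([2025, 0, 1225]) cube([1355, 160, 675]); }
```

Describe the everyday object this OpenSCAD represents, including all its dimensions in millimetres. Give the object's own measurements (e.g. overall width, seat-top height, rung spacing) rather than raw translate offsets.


A wall 4564 mm long (x), 160 mm thick (y), 2761 mm tall, with a rectangular window opening cut through it. The opening is 1355 mm wide and 675 mm tall; its sill is at z = 1225 mm and its near (−x) edge is 2025 mm from the wall's −x end. The opening passes through the full wall thickness.


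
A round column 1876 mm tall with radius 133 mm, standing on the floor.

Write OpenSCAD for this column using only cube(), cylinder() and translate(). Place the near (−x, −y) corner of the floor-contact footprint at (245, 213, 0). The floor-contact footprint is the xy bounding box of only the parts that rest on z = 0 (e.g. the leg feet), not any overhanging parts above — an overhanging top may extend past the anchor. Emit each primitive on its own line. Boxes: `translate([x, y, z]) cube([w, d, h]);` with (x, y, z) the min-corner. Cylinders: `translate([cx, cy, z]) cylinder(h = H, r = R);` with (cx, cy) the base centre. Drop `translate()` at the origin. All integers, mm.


translate([378, 346, 0]) cylinder(h = 1876, r = 133);


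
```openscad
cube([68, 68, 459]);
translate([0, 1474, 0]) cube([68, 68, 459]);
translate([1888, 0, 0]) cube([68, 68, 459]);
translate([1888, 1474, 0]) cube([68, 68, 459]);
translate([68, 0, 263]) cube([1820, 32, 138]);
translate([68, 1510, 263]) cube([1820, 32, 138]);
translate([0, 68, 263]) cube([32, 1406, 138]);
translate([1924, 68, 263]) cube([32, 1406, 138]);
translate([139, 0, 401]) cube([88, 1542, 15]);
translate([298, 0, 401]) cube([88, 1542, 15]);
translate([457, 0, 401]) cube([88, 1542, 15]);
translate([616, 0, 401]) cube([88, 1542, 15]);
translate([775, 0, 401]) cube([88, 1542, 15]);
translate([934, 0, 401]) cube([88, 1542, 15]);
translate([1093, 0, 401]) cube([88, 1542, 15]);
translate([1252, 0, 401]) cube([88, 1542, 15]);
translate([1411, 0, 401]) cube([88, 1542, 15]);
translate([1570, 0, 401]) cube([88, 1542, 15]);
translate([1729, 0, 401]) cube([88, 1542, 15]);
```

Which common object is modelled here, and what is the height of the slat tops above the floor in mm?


A bed frame. The slat-top height is 416 mm.

Four posts, four rails, and a row of slats — a bed frame. Slats sit on the rails at z = 263 + 138 = 401; with slat thickness 15, the top is 416 mm.


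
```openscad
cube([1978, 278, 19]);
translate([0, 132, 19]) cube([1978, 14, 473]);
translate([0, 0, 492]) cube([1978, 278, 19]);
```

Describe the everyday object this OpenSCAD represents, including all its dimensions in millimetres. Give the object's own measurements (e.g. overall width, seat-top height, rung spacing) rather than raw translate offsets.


An I-beam lying along x, 1978 mm long. Overall section height 511 mm. Two flanges 278 mm wide (y) and 19 mm thick, one on the floor and one at the top; a web 14 mm thick runs between them, centred on the flange width.


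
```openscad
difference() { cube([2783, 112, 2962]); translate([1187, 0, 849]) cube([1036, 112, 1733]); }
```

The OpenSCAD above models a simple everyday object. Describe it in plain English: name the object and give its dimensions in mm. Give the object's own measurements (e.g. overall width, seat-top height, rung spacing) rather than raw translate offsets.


A wall 2783 mm long (x), 112 mm thick (y), 2962 mm tall, with a rectangular window opening cut through it. The opening is 1036 mm wide and 1733 mm tall; its sill is at z = 849 mm and its near (−x) edge is 1187 mm from the wall's −x end. The opening passes through the full wall thickness.
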